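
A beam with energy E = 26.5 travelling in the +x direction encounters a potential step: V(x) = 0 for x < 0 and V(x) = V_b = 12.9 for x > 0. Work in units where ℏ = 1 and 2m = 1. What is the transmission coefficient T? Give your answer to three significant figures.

The wavenumbers are k₁ = √(2mE)/ℏ = 5.148 on the left and k₂ = √(2m(E − V_b))/ℏ = 3.688 on the right.
Continuity of ψ and ψ′ at the step yields the reflection amplitude r = (k₁ − k₂)/(k₁ + k₂) = 0.1652; thus R = |r|² = 0.02730, T = 0.9727.

T = 0.973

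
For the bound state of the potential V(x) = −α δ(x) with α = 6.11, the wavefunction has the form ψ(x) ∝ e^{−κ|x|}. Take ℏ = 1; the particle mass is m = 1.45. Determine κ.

κ = 8.86

Integrate −(ℏ²/2m)ψ'' − αδ(x)ψ = Eψ from −ε to +ε: the ψ'' term gives ψ'(0⁺) − ψ'(0⁻) and the δ term gives −(2mα/ℏ²)ψ(0).
With ψ ∝ e^{−κ|x|} this yields −2κ = −2mα/ℏ², so κ = mα/ℏ² = 8.860.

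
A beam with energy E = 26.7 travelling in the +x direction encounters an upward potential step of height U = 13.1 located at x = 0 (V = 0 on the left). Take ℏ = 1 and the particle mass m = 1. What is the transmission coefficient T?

T = 0.972

The wavenumbers are k₁ = √(2mE)/ℏ = 7.308 on the left and k₂ = √(2m(E − U))/ℏ = 5.215 on the right.
Continuity of ψ and ψ′ at the step yields the reflection amplitude r = (k₁ − k₂)/(k₁ + k₂) = 0.1671; thus R = |r|² = 0.02791, T = 0.9721.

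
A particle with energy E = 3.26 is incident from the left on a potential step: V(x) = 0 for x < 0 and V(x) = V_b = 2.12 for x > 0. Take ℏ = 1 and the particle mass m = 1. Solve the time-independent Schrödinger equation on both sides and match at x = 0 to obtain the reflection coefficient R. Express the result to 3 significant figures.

The wavenumbers are k₁ = √(2mE)/ℏ = 2.553 on the left and k₂ = √(2m(E − V_b))/ℏ = 1.510 on the right.
Continuity of ψ and ψ′ at the step yields the reflection amplitude r = (k₁ − k₂)/(k₁ + k₂) = 0.2568; thus R = |r|² = 0.06594, T = 0.9341.

R = 0.0659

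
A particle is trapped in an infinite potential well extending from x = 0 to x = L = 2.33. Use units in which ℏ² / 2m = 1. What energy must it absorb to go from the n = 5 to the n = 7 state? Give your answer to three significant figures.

E_n = n²π²ℏ²/(2mL²), so ΔE = (7² − 5²) π²ℏ²/(2mL²).
ΔE = 24 × π² / (2 × 0.5 × 2.33²) = 43.63.

ΔE = 43.6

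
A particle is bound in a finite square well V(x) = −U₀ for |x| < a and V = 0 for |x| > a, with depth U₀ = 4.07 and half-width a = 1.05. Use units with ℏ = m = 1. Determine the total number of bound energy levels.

N = 2

The dimensionless depth is z₀ = a√(2mU₀)/ℏ = 1.05 × √(8.140) = 2.996.
A new bound state (alternating even/odd) appears each time z₀ passes a multiple of π/2, so N = ⌊2z₀/π⌋ + 1 = ⌊1.907⌋ + 1 = 2.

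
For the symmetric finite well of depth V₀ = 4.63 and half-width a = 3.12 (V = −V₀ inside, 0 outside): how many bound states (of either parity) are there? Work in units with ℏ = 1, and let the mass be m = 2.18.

N = 9

Define the well-strength parameter z₀ = (a/ℏ)√(2mV₀) = 3.12 × √(2·2.18·4.63) = 14.02.
The even/odd transcendental equations gain one root per π/2 in z₀, giving N = 1 + ⌊2z₀/π⌋ = 1 + ⌊8.924⌋ = 9.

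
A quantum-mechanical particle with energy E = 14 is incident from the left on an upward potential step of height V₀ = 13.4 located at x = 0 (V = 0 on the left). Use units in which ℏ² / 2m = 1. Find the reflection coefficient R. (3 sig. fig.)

R = 0.432

The wavenumbers are k₁ = √(2mE)/ℏ = 3.742 on the left and k₂ = √(2m(E − V₀))/ℏ = 0.7746 on the right.
Matching ψ and ψ′ at x = 0 gives r = (k₁ − k₂)/(k₁ + k₂), so R = r² = 0.4316 and T = 1 − R = 0.5684.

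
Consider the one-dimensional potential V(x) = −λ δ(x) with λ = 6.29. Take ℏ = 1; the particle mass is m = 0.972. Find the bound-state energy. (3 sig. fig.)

The bound state is ψ(x) = √κ e^{−κ|x|}. The derivative jump ψ'(0⁺) − ψ'(0⁻) = −(2mλ/ℏ²)ψ(0) fixes κ = mλ/ℏ² = 6.114.
Then E = −ℏ²κ²/(2m) = −mλ²/(2ℏ²) = -19.23.

E = -19.2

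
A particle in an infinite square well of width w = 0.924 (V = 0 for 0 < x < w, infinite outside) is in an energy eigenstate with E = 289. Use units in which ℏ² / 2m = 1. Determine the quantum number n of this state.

From E_n = n²π²ℏ²/(2mw²) invert to n = √(2mw²E)/(πℏ).
n = (0.924/π) × √(2 × 0.5 × 289) = 5.000 → n = 5.

n = 5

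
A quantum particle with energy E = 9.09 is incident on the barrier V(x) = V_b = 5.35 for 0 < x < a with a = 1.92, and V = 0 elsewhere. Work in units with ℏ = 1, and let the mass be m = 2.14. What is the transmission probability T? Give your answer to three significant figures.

Above the barrier the interior wavenumber is k₂ = √(2m(E − V_b))/ℏ = 4.001, giving phase k₂a = 7.682.
T = [1 + V_b² sin²(k₂a) / (4E(E − V_b))]⁻¹ = 1/1.204 = 0.830.

T = 0.830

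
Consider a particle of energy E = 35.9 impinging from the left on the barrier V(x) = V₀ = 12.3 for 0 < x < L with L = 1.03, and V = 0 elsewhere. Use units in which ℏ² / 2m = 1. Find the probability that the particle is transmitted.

Above the barrier the interior wavenumber is k₂ = √(2m(E − V₀))/ℏ = 4.858, giving phase k₂L = 5.004.
Matching at both interfaces gives T⁻¹ = 1 + V₀² sin²(k₂L) / [4E(E − V₀)] = 1.041, hence T = 0.961.

T = 0.961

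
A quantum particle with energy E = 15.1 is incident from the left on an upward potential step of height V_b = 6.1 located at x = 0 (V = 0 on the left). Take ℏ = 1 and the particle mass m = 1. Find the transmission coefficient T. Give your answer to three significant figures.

T = 0.983

The wavenumbers are k₁ = √(2mE)/ℏ = 5.495 on the left and k₂ = √(2m(E − V_b))/ℏ = 4.243 on the right.
Continuity of ψ and ψ′ at the step yields the reflection amplitude r = (k₁ − k₂)/(k₁ + k₂) = 0.1287; thus R = |r|² = 0.01655, T = 0.9834.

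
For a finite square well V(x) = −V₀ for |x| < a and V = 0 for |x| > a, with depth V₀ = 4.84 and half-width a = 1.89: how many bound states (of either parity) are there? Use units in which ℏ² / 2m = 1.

N = 3

Define the well-strength parameter z₀ = (a/ℏ)√(2mV₀) = 1.89 × √(2·0.5·4.84) = 4.158.
A new bound state (alternating even/odd) appears each time z₀ passes a multiple of π/2, so N = ⌊2z₀/π⌋ + 1 = ⌊2.647⌋ + 1 = 3.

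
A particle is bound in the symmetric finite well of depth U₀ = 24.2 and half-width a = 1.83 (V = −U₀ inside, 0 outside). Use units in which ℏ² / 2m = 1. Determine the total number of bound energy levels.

The dimensionless depth is z₀ = a√(2mU₀)/ℏ = 1.83 × √(24.20) = 9.002.
The even/odd transcendental equations gain one root per π/2 in z₀, giving N = 1 + ⌊2z₀/π⌋ = 1 + ⌊5.731⌋ = 6.

N = 6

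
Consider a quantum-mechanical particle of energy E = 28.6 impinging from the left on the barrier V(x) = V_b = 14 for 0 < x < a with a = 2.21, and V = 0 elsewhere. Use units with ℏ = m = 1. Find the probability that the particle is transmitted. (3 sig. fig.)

T = 0.961

Above the barrier the interior wavenumber is k₂ = √(2m(E − V_b))/ℏ = 5.404, giving phase k₂a = 11.94.
Matching at both interfaces gives T⁻¹ = 1 + V_b² sin²(k₂a) / [4E(E − V_b)] = 1.040, hence T = 0.961.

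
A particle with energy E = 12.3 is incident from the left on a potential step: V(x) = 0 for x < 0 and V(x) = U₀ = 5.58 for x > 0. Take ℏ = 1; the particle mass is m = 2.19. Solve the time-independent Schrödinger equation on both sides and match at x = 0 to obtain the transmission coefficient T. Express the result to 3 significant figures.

On each side the TISE gives plane waves with k = √(2m(E − V))/ℏ: k₁ = √(2·2.19·12.3) = 7.340, k₂ = √(2·2.19·6.72) = 5.425.
Continuity of ψ and ψ′ at the step yields the reflection amplitude r = (k₁ − k₂)/(k₁ + k₂) = 0.1500; thus R = |r|² = 0.02250, T = 0.9775.

T = 0.978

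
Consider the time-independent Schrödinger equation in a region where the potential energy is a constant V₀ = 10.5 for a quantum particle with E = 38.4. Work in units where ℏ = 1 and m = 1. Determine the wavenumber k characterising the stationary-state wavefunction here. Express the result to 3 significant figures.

With E > V₀ the solution is oscillatory, ψ ∝ e^{±ikx} with k = √(2m(E − V₀))/ℏ.
k = √(2 × 1 × 27.9) = 7.470.

k = 7.47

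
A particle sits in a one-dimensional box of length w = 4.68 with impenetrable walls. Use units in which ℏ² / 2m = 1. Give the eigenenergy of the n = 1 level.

The infinite-well eigenfunctions ψ_n = √(2/w) sin(nπx/w) vanish at both walls, giving E_n = n²π²ℏ²/(2mw²).
E_1 = 1² × π² / (2 × 0.5 × 4.68²) = 0.4506.

E = 0.451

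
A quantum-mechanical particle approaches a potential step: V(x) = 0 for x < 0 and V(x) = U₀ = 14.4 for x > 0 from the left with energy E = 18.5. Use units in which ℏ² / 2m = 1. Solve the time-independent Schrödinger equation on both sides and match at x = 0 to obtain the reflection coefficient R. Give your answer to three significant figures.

On each side the TISE gives plane waves with k = √(2m(E − V))/ℏ: k₁ = √(2·½·18.5) = 4.301, k₂ = √(2·½·4.1) = 2.025.
Matching ψ and ψ′ at x = 0 gives r = (k₁ − k₂)/(k₁ + k₂), so R = r² = 0.1295 and T = 1 − R = 0.8705.

R = 0.129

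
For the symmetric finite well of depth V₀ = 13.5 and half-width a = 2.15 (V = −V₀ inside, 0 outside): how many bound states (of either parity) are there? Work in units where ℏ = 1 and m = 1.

N = 8

The dimensionless depth is z₀ = a√(2mV₀)/ℏ = 2.15 × √(27.00) = 11.17.
A new bound state (alternating even/odd) appears each time z₀ passes a multiple of π/2, so N = ⌊2z₀/π⌋ + 1 = ⌊7.112⌋ + 1 = 8.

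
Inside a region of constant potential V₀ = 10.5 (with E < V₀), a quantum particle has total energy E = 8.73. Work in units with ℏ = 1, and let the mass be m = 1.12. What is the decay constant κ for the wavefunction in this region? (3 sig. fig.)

κ = 1.99

Since E < V₀ the TISE in this region is ψ'' = κ²ψ with κ = √(2m(V₀ − E))/ℏ.
κ = √(2 × 1.12 × 1.77) = 1.991.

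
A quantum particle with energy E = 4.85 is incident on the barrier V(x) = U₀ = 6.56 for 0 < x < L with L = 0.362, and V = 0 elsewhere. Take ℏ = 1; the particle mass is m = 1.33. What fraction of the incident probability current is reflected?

Since E < U₀ the interior solution is evanescent with decay constant κ = √(2m(U₀ − E))/ℏ = 2.133.
κL = 0.7721, sinh(κL) = 0.8511.
Matching ψ, ψ′ at both faces gives T = [1 + U₀² sinh²(κL) / (4E(U₀ − E))]⁻¹ = 1/1.940 = 0.516.
R = 1 − T = 0.484.

R = 0.484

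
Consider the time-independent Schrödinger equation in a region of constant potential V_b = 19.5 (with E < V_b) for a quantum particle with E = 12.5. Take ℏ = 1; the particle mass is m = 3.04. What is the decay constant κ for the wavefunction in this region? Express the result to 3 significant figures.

Since E < V_b the TISE in this region is ψ'' = κ²ψ with κ = √(2m(V_b − E))/ℏ.
κ = √(2 × 3.04 × 7) = 6.524.

κ = 6.52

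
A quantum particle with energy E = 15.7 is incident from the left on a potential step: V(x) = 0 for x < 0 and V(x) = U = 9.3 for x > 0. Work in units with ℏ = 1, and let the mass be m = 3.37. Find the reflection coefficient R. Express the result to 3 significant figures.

On each side the TISE gives plane waves with k = √(2m(E − V))/ℏ: k₁ = √(2·3.37·15.7) = 10.29, k₂ = √(2·3.37·6.4) = 6.568.
Continuity of ψ and ψ′ at the step yields the reflection amplitude r = (k₁ − k₂)/(k₁ + k₂) = 0.2207; thus R = |r|² = 0.04869, T = 0.9513.

R = 0.0487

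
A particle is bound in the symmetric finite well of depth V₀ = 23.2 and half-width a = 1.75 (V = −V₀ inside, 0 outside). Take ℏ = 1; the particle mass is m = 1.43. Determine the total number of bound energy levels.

The dimensionless depth is z₀ = a√(2mV₀)/ℏ = 1.75 × √(66.35) = 14.25.
The even/odd transcendental equations gain one root per π/2 in z₀, giving N = 1 + ⌊2z₀/π⌋ = 1 + ⌊9.075⌋ = 10.

N = 10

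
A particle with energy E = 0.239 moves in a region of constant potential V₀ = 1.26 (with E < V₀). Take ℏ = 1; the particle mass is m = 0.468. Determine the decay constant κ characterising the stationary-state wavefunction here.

Since E < V₀ the TISE in this region is ψ'' = κ²ψ with κ = √(2m(V₀ − E))/ℏ.
κ = √(2 × 0.468 × 1.021) = 0.9776.

κ = 0.978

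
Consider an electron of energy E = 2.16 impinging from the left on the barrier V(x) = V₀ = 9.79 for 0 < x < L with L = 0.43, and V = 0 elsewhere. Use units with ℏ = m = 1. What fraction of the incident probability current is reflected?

Since E < V₀ the interior solution is evanescent with decay constant κ = √(2m(V₀ − E))/ℏ = 3.906.
κL = 1.680, sinh(κL) = 2.589.
Matching ψ, ψ′ at both faces gives T = [1 + V₀² sinh²(κL) / (4E(V₀ − E))]⁻¹ = 1/10.74 = 0.0931.
R = 1 − T = 0.907.

R = 0.907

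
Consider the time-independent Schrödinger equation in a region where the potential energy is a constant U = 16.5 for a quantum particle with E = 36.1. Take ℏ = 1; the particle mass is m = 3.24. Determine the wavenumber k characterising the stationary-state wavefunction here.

k = 11.3

With E > U the solution is oscillatory, ψ ∝ e^{±ikx} with k = √(2m(E − U))/ℏ.
k = √(2 × 3.24 × 19.6) = 11.27.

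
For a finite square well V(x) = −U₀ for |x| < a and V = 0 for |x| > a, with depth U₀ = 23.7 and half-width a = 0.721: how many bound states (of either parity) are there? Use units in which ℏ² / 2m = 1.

N = 3

Define the well-strength parameter z₀ = (a/ℏ)√(2mU₀) = 0.721 × √(2·0.5·23.7) = 3.510.
A new bound state (alternating even/odd) appears each time z₀ passes a multiple of π/2, so N = ⌊2z₀/π⌋ + 1 = ⌊2.235⌋ + 1 = 3.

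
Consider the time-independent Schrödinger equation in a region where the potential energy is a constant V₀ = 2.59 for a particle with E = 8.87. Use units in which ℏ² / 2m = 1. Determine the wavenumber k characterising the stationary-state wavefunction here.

k = 2.51

With E > V₀ the solution is oscillatory, ψ ∝ e^{±ikx} with k = √(2m(E − V₀))/ℏ.
k = √(2 × 0.5 × 6.28) = 2.506.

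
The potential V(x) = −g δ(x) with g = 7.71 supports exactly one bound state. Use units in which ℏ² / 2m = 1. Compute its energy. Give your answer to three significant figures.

E = -14.9

The bound state is ψ(x) = √κ e^{−κ|x|}. The derivative jump ψ'(0⁺) − ψ'(0⁻) = −(2mg/ℏ²)ψ(0) fixes κ = mg/ℏ² = 3.855.
Then E = −ℏ²κ²/(2m) = −mg²/(2ℏ²) = -14.86.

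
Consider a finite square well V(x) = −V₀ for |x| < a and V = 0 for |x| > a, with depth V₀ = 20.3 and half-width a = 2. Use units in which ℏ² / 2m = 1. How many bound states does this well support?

The dimensionless depth is z₀ = a√(2mV₀)/ℏ = 2 × √(20.30) = 9.011.
The even/odd transcendental equations gain one root per π/2 in z₀, giving N = 1 + ⌊2z₀/π⌋ = 1 + ⌊5.737⌋ = 6.

N = 6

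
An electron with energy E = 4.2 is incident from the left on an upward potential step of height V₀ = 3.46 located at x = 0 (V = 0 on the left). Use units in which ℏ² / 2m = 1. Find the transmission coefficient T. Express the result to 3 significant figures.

T = 0.833

The wavenumbers are k₁ = √(2mE)/ℏ = 2.049 on the left and k₂ = √(2m(E − V₀))/ℏ = 0.8602 on the right.
Continuity of ψ and ψ′ at the step yields the reflection amplitude r = (k₁ − k₂)/(k₁ + k₂) = 0.4087; thus R = |r|² = 0.1670, T = 0.8330.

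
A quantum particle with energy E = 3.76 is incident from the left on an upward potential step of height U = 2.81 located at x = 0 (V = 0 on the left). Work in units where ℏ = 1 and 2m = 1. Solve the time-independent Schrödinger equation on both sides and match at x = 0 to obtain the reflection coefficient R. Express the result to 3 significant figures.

On each side the TISE gives plane waves with k = √(2m(E − V))/ℏ: k₁ = √(2·½·3.76) = 1.939, k₂ = √(2·½·0.95) = 0.9747.
Continuity of ψ and ψ′ at the step yields the reflection amplitude r = (k₁ − k₂)/(k₁ + k₂) = 0.3310; thus R = |r|² = 0.1095, T = 0.8905.

R = 0.110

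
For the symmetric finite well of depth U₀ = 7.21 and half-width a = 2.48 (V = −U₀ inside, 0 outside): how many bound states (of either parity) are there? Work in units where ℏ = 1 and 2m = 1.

N = 5

Define the well-strength parameter z₀ = (a/ℏ)√(2mU₀) = 2.48 × √(2·0.5·7.21) = 6.659.
The even/odd transcendental equations gain one root per π/2 in z₀, giving N = 1 + ⌊2z₀/π⌋ = 1 + ⌊4.239⌋ = 5.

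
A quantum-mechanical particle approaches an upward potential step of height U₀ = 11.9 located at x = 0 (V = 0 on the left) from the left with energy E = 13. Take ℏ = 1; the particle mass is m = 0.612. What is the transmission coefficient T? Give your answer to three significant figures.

T = 0.698

The wavenumbers are k₁ = √(2mE)/ℏ = 3.989 on the left and k₂ = √(2m(E − U₀))/ℏ = 1.160 on the right.
Matching ψ and ψ′ at x = 0 gives r = (k₁ − k₂)/(k₁ + k₂), so R = r² = 0.3018 and T = 1 − R = 0.6982.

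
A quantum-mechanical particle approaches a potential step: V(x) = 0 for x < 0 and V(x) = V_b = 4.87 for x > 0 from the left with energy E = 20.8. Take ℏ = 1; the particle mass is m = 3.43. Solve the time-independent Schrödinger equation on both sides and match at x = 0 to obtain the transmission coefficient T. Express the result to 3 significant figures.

T = 0.996

On each side the TISE gives plane waves with k = √(2m(E − V))/ℏ: k₁ = √(2·3.43·20.8) = 11.95, k₂ = √(2·3.43·15.93) = 10.45.
Matching ψ and ψ′ at x = 0 gives r = (k₁ − k₂)/(k₁ + k₂), so R = r² = 0.004434 and T = 1 − R = 0.9956.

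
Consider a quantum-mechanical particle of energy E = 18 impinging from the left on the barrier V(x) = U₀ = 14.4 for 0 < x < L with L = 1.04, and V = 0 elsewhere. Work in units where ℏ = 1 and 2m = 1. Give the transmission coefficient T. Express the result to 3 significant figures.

T = 0.596

E > U₀: inside the barrier k₂ = √(2m(E − U₀))/ℏ = 1.897, k₂L = 1.973.
Matching at both interfaces gives T⁻¹ = 1 + U₀² sin²(k₂L) / [4E(E − U₀)] = 1.677, hence T = 0.596.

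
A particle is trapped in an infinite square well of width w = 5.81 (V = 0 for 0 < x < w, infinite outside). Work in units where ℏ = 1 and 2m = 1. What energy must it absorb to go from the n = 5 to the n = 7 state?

ΔE = 7.02

E_n = n²π²ℏ²/(2mw²), so ΔE = (7² − 5²) π²ℏ²/(2mw²).
ΔE = 24 × π² / (2 × 0.5 × 5.81²) = 7.017.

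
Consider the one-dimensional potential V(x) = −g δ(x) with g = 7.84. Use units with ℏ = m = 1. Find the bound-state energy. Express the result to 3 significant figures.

For x ≠ 0 the bound state is ψ ∝ e^{−κ|x|}; integrating the TISE across the delta gives the cusp condition 2κ = 2mg/ℏ², so κ = 7.840.
Then E = −ℏ²κ²/(2m) = −mg²/(2ℏ²) = -30.73.

E = -30.7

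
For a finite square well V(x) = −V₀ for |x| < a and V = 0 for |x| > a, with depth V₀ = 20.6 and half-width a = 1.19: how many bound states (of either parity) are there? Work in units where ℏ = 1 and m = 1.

Define the well-strength parameter z₀ = (a/ℏ)√(2mV₀) = 1.19 × √(2·1·20.6) = 7.638.
The even/odd transcendental equations gain one root per π/2 in z₀, giving N = 1 + ⌊2z₀/π⌋ = 1 + ⌊4.863⌋ = 5.

N = 5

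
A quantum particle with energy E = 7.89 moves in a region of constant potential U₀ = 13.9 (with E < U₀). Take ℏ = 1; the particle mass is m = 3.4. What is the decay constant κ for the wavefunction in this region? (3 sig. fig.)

Since E < U₀ the TISE in this region is ψ'' = κ²ψ with κ = √(2m(U₀ − E))/ℏ.
κ = √(2 × 3.4 × 6.01) = 6.393.

κ = 6.39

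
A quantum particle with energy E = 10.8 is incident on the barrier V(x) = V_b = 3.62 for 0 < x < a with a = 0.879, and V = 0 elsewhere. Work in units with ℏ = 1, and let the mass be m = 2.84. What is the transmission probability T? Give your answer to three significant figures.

T = 0.984

E > V_b: inside the barrier k₂ = √(2m(E − V_b))/ℏ = 6.386, k₂a = 5.613.
Matching at both interfaces gives T⁻¹ = 1 + V_b² sin²(k₂a) / [4E(E − V_b)] = 1.016, hence T = 0.984.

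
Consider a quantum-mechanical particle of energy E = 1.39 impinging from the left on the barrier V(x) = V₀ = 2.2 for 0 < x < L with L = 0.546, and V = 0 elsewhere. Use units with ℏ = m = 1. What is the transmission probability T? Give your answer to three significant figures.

T = 0.622

E < V₀: inside the barrier ψ ∝ e^{±κx} with κ = √(2m(V₀ − E))/ℏ = 1.273.
κL = 0.6949, sinh(κL) = 0.7522.
The exact tunnelling result is T⁻¹ = 1 + V₀² sinh²(κL) / [4E(V₀ − E)] = 1.608, so T = 0.622.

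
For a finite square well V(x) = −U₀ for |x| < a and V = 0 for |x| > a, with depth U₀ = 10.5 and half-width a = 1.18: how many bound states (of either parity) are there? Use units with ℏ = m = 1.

The dimensionless depth is z₀ = a√(2mU₀)/ℏ = 1.18 × √(21.00) = 5.407.
A new bound state (alternating even/odd) appears each time z₀ passes a multiple of π/2, so N = ⌊2z₀/π⌋ + 1 = ⌊3.442⌋ + 1 = 4.

N = 4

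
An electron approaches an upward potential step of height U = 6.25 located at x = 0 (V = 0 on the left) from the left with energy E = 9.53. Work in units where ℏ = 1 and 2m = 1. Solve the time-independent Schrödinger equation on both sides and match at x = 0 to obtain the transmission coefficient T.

On each side the TISE gives plane waves with k = √(2m(E − V))/ℏ: k₁ = √(2·½·9.53) = 3.087, k₂ = √(2·½·3.28) = 1.811.
Matching ψ and ψ′ at x = 0 gives r = (k₁ − k₂)/(k₁ + k₂), so R = r² = 0.06786 and T = 1 − R = 0.9321.

T = 0.932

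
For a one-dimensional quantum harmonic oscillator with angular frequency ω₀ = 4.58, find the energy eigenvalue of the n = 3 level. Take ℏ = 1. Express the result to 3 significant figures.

Using E_n = (n + ½)ℏω₀: E_3 = 3.5 × 4.58 = 16.03.

E = 16.0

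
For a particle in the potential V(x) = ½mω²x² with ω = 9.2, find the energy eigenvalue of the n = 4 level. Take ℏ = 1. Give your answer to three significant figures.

Using E_n = (n + ½)ℏω: E_4 = 4.5 × 9.2 = 41.40.

E = 41.4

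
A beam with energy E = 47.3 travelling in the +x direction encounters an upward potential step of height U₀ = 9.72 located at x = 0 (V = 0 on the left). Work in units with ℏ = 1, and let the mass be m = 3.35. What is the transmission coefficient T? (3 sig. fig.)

On each side the TISE gives plane waves with k = √(2m(E − V))/ℏ: k₁ = √(2·3.35·47.3) = 17.80, k₂ = √(2·3.35·37.58) = 15.87.
Matching ψ and ψ′ at x = 0 gives r = (k₁ − k₂)/(k₁ + k₂), so R = r² = 0.003300 and T = 1 − R = 0.9967.

T = 0.997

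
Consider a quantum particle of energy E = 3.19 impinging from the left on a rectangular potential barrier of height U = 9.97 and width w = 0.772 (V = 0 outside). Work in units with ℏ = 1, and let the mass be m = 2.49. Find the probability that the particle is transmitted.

T = 0.000442

E < U: inside the barrier ψ ∝ e^{±κx} with κ = √(2m(U − E))/ℏ = 5.811.
κw = 4.486, sinh(κw) = 44.37.
The exact tunnelling result is T⁻¹ = 1 + U² sinh²(κw) / [4E(U − E)] = 2263, so T = 0.000442.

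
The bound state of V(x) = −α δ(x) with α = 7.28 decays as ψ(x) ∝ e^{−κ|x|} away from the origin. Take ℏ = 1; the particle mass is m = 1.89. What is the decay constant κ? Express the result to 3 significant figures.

κ = 13.8

Integrating the TISE across x = 0 gives the cusp condition ψ'(0⁺) − ψ'(0⁻) = −(2mα/ℏ²)ψ(0).
With ψ ∝ e^{−κ|x|} this yields −2κ = −2mα/ℏ², so κ = mα/ℏ² = 13.76.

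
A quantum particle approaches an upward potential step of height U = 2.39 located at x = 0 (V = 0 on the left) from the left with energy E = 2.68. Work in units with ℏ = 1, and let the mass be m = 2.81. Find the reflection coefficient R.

R = 0.255

The wavenumbers are k₁ = √(2mE)/ℏ = 3.881 on the left and k₂ = √(2m(E − U))/ℏ = 1.277 on the right.
Continuity of ψ and ψ′ at the step yields the reflection amplitude r = (k₁ − k₂)/(k₁ + k₂) = 0.5049; thus R = |r|² = 0.2550, T = 0.7450.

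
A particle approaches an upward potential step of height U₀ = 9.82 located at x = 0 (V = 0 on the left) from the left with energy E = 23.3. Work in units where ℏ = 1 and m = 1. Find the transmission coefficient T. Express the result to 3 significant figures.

T = 0.982

The wavenumbers are k₁ = √(2mE)/ℏ = 6.826 on the left and k₂ = √(2m(E − U₀))/ℏ = 5.192 on the right.
Continuity of ψ and ψ′ at the step yields the reflection amplitude r = (k₁ − k₂)/(k₁ + k₂) = 0.1360; thus R = |r|² = 0.01849, T = 0.9815.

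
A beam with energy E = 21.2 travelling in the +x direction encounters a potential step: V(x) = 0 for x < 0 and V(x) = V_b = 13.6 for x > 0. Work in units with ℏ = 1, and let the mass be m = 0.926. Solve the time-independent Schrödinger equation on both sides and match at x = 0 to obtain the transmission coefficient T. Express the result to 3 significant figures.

The wavenumbers are k₁ = √(2mE)/ℏ = 6.266 on the left and k₂ = √(2m(E − V_b))/ℏ = 3.752 on the right.
Continuity of ψ and ψ′ at the step yields the reflection amplitude r = (k₁ − k₂)/(k₁ + k₂) = 0.2510; thus R = |r|² = 0.06299, T = 0.9370.

T = 0.937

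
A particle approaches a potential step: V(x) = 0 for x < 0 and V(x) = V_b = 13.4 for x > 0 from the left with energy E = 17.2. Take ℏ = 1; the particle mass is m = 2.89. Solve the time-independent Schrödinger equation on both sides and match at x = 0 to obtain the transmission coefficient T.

On each side the TISE gives plane waves with k = √(2m(E − V))/ℏ: k₁ = √(2·2.89·17.2) = 9.971, k₂ = √(2·2.89·3.8) = 4.687.
Matching ψ and ψ′ at x = 0 gives r = (k₁ − k₂)/(k₁ + k₂), so R = r² = 0.1300 and T = 1 − R = 0.8700.

T = 0.870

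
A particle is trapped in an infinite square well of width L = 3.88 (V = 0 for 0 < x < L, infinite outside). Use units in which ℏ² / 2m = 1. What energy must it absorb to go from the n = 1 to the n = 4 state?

ΔE = 9.83

E_n = n²π²ℏ²/(2mL²), so ΔE = (4² − 1²) π²ℏ²/(2mL²).
ΔE = 15 × π² / (2 × 0.5 × 3.88²) = 9.834.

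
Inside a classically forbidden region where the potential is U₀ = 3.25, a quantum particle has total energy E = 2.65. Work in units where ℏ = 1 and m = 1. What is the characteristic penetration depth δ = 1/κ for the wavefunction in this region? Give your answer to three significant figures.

δ = 0.913

Since E < U₀ the TISE in this region is ψ'' = κ²ψ with κ = √(2m(U₀ − E))/ℏ.
κ = √(2 × 1 × 0.6) = 1.095. The penetration depth is δ = 1/κ = 0.913.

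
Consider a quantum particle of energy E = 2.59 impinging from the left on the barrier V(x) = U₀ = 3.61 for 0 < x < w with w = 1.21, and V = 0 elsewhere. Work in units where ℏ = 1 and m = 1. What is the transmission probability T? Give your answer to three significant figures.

Since E < U₀ the interior solution is evanescent with decay constant κ = √(2m(U₀ − E))/ℏ = 1.428.
κw = 1.728, sinh(κw) = 2.727.
Matching ψ, ψ′ at both faces gives T = [1 + U₀² sinh²(κw) / (4E(U₀ − E))]⁻¹ = 1/10.17 = 0.0983.

T = 0.0983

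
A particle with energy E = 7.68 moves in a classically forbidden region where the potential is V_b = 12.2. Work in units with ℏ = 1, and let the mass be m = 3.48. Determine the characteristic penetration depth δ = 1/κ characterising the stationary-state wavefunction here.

δ = 0.178

Since E < V_b the TISE in this region is ψ'' = κ²ψ with κ = √(2m(V_b − E))/ℏ.
κ = √(2 × 3.48 × 4.52) = 5.609. The penetration depth is δ = 1/κ = 0.178.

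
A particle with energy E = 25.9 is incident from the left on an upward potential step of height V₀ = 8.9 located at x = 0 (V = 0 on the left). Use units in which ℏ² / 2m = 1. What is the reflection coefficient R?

On each side the TISE gives plane waves with k = √(2m(E − V))/ℏ: k₁ = √(2·½·25.9) = 5.089, k₂ = √(2·½·17) = 4.123.
Matching ψ and ψ′ at x = 0 gives r = (k₁ − k₂)/(k₁ + k₂), so R = r² = 0.01100 and T = 1 − R = 0.9890.

R = 0.0110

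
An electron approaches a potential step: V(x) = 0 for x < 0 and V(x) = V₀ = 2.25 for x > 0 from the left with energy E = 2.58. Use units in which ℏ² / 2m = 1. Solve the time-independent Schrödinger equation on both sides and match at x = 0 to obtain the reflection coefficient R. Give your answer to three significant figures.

On each side the TISE gives plane waves with k = √(2m(E − V))/ℏ: k₁ = √(2·½·2.58) = 1.606, k₂ = √(2·½·0.33) = 0.5745.
Matching ψ and ψ′ at x = 0 gives r = (k₁ − k₂)/(k₁ + k₂), so R = r² = 0.2239 and T = 1 − R = 0.7761.

R = 0.224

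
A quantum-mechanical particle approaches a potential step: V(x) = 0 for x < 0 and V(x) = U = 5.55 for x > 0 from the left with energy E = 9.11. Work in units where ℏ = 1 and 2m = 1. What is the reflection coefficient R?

The wavenumbers are k₁ = √(2mE)/ℏ = 3.018 on the left and k₂ = √(2m(E − U))/ℏ = 1.887 on the right.
Matching ψ and ψ′ at x = 0 gives r = (k₁ − k₂)/(k₁ + k₂), so R = r² = 0.05321 and T = 1 − R = 0.9468.

R = 0.0532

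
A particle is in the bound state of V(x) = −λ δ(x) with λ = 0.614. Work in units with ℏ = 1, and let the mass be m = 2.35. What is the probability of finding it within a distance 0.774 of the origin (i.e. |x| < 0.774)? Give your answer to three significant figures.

The normalised bound state is ψ = √κ e^{−κ|x|} with κ = mλ/ℏ² = 1.443.
P(|x| < d) = ∫_{−d}^{d} κ e^{−2κ|x|} dx = 1 − e^{−2κd} = 1 − e^{−2.234} = 0.8929.

P = 0.893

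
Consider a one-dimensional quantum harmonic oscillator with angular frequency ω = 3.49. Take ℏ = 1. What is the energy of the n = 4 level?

E = 15.7

The oscillator eigenvalues are E_n = ℏω(n + ½), so E_4 = 3.49 × 4.5 = 15.71.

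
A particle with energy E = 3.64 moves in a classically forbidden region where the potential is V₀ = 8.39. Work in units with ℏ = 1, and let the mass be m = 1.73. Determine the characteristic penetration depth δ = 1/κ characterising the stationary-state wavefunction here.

δ = 0.247

Since E < V₀ the TISE in this region is ψ'' = κ²ψ with κ = √(2m(V₀ − E))/ℏ.
κ = √(2 × 1.73 × 4.75) = 4.054. The penetration depth is δ = 1/κ = 0.247.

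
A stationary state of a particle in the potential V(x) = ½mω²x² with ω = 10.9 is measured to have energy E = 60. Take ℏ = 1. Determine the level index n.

n = 5

Invert E_n = (n + ½)ℏω: n = E/ℏω − ½ = 5.005, so n = 5.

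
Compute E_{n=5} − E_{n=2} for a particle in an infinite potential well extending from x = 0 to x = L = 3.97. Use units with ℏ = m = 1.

E_n = n²π²ℏ²/(2mL²), so ΔE = (5² − 2²) π²ℏ²/(2mL²).
ΔE = 21 × π² / (2 × 1 × 3.97²) = 6.575.

ΔE = 6.58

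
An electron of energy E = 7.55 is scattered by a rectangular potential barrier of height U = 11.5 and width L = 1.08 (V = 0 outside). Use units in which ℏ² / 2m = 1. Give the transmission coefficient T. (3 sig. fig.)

Since E < U the interior solution is evanescent with decay constant κ = √(2m(U − E))/ℏ = 1.987.
κL = 2.146, sinh(κL) = 4.219.
The exact tunnelling result is T⁻¹ = 1 + U² sinh²(κL) / [4E(U − E)] = 20.73, so T = 0.0482.

T = 0.0482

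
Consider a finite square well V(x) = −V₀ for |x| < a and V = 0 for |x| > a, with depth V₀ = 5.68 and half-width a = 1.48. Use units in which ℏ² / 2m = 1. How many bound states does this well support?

N = 3

The dimensionless depth is z₀ = a√(2mV₀)/ℏ = 1.48 × √(5.680) = 3.527.
The even/odd transcendental equations gain one root per π/2 in z₀, giving N = 1 + ⌊2z₀/π⌋ = 1 + ⌊2.246⌋ = 3.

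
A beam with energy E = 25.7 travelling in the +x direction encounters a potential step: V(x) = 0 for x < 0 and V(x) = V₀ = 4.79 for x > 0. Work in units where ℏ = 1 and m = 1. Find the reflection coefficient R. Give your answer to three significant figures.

R = 0.00265

On each side the TISE gives plane waves with k = √(2m(E − V))/ℏ: k₁ = √(2·1·25.7) = 7.169, k₂ = √(2·1·20.91) = 6.467.
Continuity of ψ and ψ′ at the step yields the reflection amplitude r = (k₁ − k₂)/(k₁ + k₂) = 0.05152; thus R = |r|² = 0.002654, T = 0.9973.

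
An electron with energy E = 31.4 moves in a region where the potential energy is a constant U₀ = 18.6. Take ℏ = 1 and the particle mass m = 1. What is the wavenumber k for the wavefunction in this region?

k = 5.06

With E > U₀ the solution is oscillatory, ψ ∝ e^{±ikx} with k = √(2m(E − U₀))/ℏ.
k = √(2 × 1 × 12.8) = 5.060.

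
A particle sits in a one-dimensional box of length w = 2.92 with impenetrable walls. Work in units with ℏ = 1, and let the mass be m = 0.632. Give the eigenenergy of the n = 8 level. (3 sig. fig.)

E = 58.6

Requiring ψ(0) = ψ(w) = 0 quantises k = nπ/w, hence E_n = ℏ²k²/2m = n²π²ℏ²/(2mw²).
E_8 = 8² × π² / (2 × 0.632 × 2.92²) = 58.61.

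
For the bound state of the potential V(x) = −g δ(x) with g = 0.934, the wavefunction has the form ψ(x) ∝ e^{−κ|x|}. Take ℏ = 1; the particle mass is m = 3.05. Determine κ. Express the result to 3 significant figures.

κ = 2.85

Integrating the TISE across x = 0 gives the cusp condition ψ'(0⁺) − ψ'(0⁻) = −(2mg/ℏ²)ψ(0).
With ψ ∝ e^{−κ|x|} this yields −2κ = −2mg/ℏ², so κ = mg/ℏ² = 2.849.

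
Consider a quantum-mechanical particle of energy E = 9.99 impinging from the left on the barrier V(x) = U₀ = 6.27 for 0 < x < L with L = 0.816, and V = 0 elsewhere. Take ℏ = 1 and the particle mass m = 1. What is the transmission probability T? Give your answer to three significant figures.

T = 0.857

Above the barrier the interior wavenumber is k₂ = √(2m(E − U₀))/ℏ = 2.728, giving phase k₂L = 2.226.
Matching at both interfaces gives T⁻¹ = 1 + U₀² sin²(k₂L) / [4E(E − U₀)] = 1.166, hence T = 0.857.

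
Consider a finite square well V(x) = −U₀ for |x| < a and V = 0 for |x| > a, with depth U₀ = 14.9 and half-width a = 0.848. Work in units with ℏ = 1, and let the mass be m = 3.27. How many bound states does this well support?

Define the well-strength parameter z₀ = (a/ℏ)√(2mU₀) = 0.848 × √(2·3.27·14.9) = 8.371.
The even/odd transcendental equations gain one root per π/2 in z₀, giving N = 1 + ⌊2z₀/π⌋ = 1 + ⌊5.329⌋ = 6.

N = 6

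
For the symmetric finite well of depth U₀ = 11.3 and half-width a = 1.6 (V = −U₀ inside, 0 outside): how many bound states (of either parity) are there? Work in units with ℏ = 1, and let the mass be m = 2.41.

N = 8

Define the well-strength parameter z₀ = (a/ℏ)√(2mU₀) = 1.6 × √(2·2.41·11.3) = 11.81.
The even/odd transcendental equations gain one root per π/2 in z₀, giving N = 1 + ⌊2z₀/π⌋ = 1 + ⌊7.517⌋ = 8.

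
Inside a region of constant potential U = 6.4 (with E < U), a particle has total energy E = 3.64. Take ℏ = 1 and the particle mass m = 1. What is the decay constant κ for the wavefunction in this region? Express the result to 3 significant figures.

κ = 2.35

Since E < U the TISE in this region is ψ'' = κ²ψ with κ = √(2m(U − E))/ℏ.
κ = √(2 × 1 × 2.76) = 2.349.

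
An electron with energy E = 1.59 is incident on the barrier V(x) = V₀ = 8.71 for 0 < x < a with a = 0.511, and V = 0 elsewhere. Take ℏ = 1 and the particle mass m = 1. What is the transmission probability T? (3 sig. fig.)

E < V₀: inside the barrier ψ ∝ e^{±κx} with κ = √(2m(V₀ − E))/ℏ = 3.774.
κa = 1.928, sinh(κa) = 3.366.
Matching ψ, ψ′ at both faces gives T = [1 + V₀² sinh²(κa) / (4E(V₀ − E))]⁻¹ = 1/19.98 = 0.0500.

T = 0.0500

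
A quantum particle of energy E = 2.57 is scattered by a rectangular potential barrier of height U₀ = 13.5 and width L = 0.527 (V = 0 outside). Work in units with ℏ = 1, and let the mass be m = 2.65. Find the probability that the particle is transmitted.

Since E < U₀ the interior solution is evanescent with decay constant κ = √(2m(U₀ − E))/ℏ = 7.611.
κL = 4.011, sinh(κL) = 27.59.
The exact tunnelling result is T⁻¹ = 1 + U₀² sinh²(κL) / [4E(U₀ − E)] = 1236, so T = 0.000809.

T = 0.000809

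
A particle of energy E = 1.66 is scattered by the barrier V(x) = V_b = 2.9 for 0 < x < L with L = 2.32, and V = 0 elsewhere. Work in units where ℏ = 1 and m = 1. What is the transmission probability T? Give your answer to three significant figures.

E < V_b: inside the barrier ψ ∝ e^{±κx} with κ = √(2m(V_b − E))/ℏ = 1.575.
κL = 3.654, sinh(κL) = 19.29.
The exact tunnelling result is T⁻¹ = 1 + V_b² sinh²(κL) / [4E(V_b − E)] = 381.2, so T = 0.00262.

T = 0.00262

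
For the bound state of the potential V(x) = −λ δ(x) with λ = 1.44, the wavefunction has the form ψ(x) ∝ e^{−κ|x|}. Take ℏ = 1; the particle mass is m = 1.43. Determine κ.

κ = 2.06

Integrating the TISE across x = 0 gives the cusp condition ψ'(0⁺) − ψ'(0⁻) = −(2mλ/ℏ²)ψ(0).
With ψ ∝ e^{−κ|x|} this yields −2κ = −2mλ/ℏ², so κ = mλ/ℏ² = 2.059.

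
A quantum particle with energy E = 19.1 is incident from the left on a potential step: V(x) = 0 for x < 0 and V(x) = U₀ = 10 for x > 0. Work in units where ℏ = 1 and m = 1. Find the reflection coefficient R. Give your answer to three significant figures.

R = 0.0336

The wavenumbers are k₁ = √(2mE)/ℏ = 6.181 on the left and k₂ = √(2m(E − U₀))/ℏ = 4.266 on the right.
Matching ψ and ψ′ at x = 0 gives r = (k₁ − k₂)/(k₁ + k₂), so R = r² = 0.03358 and T = 1 − R = 0.9664.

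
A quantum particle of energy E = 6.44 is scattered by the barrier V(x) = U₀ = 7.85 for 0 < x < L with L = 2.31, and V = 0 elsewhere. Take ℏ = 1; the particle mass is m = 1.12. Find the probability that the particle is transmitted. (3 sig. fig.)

Since E < U₀ the interior solution is evanescent with decay constant κ = √(2m(U₀ − E))/ℏ = 1.777.
κL = 4.105, sinh(κL) = 30.32.
Matching ψ, ψ′ at both faces gives T = [1 + U₀² sinh²(κL) / (4E(U₀ − E))]⁻¹ = 1/1561 = 0.000641.

T = 0.000641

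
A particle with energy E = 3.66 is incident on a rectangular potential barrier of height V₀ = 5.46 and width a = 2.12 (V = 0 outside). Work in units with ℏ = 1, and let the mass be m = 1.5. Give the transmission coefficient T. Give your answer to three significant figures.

T = 0.000186

E < V₀: inside the barrier ψ ∝ e^{±κx} with κ = √(2m(V₀ − E))/ℏ = 2.324.
κa = 4.926, sinh(κa) = 68.94.
The exact tunnelling result is T⁻¹ = 1 + V₀² sinh²(κa) / [4E(V₀ − E)] = 5378, so T = 0.000186.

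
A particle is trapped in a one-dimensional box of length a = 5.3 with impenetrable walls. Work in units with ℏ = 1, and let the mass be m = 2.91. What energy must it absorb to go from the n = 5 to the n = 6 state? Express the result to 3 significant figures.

E_n = n²π²ℏ²/(2ma²), so ΔE = (6² − 5²) π²ℏ²/(2ma²).
ΔE = 11 × π² / (2 × 2.91 × 5.3²) = 0.6641.

ΔE = 0.664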